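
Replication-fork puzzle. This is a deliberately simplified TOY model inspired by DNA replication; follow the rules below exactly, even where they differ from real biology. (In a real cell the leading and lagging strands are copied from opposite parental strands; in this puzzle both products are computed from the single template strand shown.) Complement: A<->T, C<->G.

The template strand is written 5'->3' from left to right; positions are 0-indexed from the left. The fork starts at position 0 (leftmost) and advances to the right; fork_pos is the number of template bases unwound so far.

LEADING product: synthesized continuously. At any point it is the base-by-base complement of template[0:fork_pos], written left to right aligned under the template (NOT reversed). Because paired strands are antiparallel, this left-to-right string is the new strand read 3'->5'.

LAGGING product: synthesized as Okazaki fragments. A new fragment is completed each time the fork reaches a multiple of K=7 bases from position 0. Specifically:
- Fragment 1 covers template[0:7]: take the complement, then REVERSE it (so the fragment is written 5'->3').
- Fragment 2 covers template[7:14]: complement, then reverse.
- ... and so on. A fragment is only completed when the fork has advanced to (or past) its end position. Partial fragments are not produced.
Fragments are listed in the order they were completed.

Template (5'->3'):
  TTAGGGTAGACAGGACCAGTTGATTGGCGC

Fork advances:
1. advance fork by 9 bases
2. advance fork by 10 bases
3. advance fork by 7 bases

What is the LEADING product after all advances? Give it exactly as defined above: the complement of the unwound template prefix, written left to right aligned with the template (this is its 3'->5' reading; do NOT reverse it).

Answer: AATCCCATCTGTCCTGGTCAACTAAC

Derivation:
Step 1: advance 9 -> fork_pos = 0 + 9 = 9.
Step 2: advance 10 -> fork_pos = 9 + 10 = 19.
Step 3: advance 7 -> fork_pos = 19 + 7 = 26.
Unwound prefix: template[0:26] = TTAGGGTAGACAGGACCAGTTGATTG
Complement it base by base (A<->T, C<->G), keeping left-to-right order:
  [0:5] TTAGG -> AATCC
  [5:10] GTAGA -> CATCT
  [10:15] CAGGA -> GTCCT
  [15:20] CCAGT -> GGTCA
  [20:25] TGATT -> ACTAA
  [25:26] G -> C
Concatenate: AATCCCATCTGTCCTGGTCAACTAAC (length 26; written aligned with the template, i.e. 3'->5').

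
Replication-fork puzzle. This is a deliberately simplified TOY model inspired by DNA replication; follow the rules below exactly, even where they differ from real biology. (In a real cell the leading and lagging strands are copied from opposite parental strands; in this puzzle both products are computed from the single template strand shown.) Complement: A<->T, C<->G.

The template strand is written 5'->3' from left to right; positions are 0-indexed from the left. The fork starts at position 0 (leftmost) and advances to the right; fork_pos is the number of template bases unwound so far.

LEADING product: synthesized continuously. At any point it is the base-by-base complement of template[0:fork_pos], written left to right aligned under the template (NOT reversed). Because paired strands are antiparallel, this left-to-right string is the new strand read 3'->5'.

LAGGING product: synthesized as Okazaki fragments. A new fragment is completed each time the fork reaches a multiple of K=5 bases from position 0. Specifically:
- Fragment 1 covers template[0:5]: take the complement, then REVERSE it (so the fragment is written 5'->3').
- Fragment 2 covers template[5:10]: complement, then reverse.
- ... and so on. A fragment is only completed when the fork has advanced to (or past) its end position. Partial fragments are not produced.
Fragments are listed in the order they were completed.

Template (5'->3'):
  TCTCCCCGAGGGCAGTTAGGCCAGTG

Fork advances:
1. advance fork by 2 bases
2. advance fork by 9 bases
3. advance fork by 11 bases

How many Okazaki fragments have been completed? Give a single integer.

Answer: 4

Derivation:
Step 1: advance 2 -> fork_pos = 0 + 2 = 2. Next multiple of 5 is 5 (not reached); still 0 fragment(s).
Step 2: advance 9 -> fork_pos = 2 + 9 = 11. Reached multiple(s) of 5: 5, 10 -> fragments 1-2 completed (2 total).
Step 3: advance 11 -> fork_pos = 11 + 11 = 22. Reached multiple(s) of 5: 15, 20 -> fragments 3-4 completed (4 total).
Check: final fork_pos = 22; the multiples of 5 that are <= 22 are 5..20 -> 22 // 5 = 4 completed fragment(s).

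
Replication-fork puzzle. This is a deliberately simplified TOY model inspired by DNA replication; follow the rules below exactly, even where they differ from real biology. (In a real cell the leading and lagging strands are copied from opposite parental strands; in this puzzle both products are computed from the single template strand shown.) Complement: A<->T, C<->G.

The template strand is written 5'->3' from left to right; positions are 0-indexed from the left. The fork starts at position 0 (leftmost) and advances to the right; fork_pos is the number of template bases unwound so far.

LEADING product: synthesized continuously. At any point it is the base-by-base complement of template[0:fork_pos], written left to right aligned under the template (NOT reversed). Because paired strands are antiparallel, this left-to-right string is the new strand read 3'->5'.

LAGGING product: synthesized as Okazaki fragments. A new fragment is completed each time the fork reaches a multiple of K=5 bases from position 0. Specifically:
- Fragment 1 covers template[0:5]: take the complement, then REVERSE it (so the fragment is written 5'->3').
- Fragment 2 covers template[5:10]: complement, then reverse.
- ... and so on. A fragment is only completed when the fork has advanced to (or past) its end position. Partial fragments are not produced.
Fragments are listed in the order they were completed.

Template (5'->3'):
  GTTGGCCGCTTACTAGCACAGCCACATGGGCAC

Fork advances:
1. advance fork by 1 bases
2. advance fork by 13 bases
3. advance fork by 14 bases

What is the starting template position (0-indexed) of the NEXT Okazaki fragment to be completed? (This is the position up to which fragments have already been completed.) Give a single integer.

Step 1: advance 1 -> fork_pos = 0 + 1 = 1. Next multiple of 5 is 5 (not reached); still 0 fragment(s).
Step 2: advance 13 -> fork_pos = 1 + 13 = 14. Reached multiple(s) of 5: 5, 10 -> fragments 1-2 completed (2 total).
Step 3: advance 14 -> fork_pos = 14 + 14 = 28. Reached multiple(s) of 5: 15, 20, 25 -> fragments 3-5 completed (5 total).
5 fragment(s) completed, covering template[0:25] (5 x 5 = 25). The next fragment, fragment 6, covers template[25:30], so it starts at position 25.

Answer: 25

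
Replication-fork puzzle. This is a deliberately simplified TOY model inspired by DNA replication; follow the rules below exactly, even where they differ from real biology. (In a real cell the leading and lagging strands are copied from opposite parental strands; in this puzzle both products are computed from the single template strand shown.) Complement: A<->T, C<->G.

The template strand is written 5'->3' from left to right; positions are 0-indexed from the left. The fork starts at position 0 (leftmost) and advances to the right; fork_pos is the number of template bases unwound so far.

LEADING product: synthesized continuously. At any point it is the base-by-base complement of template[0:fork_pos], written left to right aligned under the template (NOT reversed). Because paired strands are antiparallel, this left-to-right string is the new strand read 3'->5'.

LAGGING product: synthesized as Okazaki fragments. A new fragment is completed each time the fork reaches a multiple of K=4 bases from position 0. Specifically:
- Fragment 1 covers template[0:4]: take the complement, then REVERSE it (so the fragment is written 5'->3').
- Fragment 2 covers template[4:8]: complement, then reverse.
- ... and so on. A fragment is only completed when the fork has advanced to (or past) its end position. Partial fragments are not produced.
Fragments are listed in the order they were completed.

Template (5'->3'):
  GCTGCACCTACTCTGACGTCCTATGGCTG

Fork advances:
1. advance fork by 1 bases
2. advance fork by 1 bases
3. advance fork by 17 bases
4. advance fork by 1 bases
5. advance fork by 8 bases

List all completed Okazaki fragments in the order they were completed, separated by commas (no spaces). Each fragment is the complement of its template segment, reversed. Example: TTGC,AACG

Step 1: advance 1 -> fork_pos = 0 + 1 = 1. Next multiple of 4 is 4 (not reached); still 0 fragment(s).
Step 2: advance 1 -> fork_pos = 1 + 1 = 2. Next multiple of 4 is 4 (not reached); still 0 fragment(s).
Step 3: advance 17 -> fork_pos = 2 + 17 = 19. Reached multiple(s) of 4: 4, 8, 12, 16 -> fragments 1-4 completed (4 total).
Step 4: advance 1 -> fork_pos = 19 + 1 = 20. Reached multiple(s) of 4: 20 -> fragment 5 completed (5 total).
Step 5: advance 8 -> fork_pos = 20 + 8 = 28. Reached multiple(s) of 4: 24, 28 -> fragments 6-7 completed (7 total).
Final fork_pos = 28, so 7 fragment(s) are complete. Build each: template segment -> complement -> reverse.
Fragment 1: template[0:4] = GCTG -> complement CGAC -> reversed CAGC
Fragment 2: template[4:8] = CACC -> complement GTGG -> reversed GGTG
Fragment 3: template[8:12] = TACT -> complement ATGA -> reversed AGTA
Fragment 4: template[12:16] = CTGA -> complement GACT -> reversed TCAG
Fragment 5: template[16:20] = CGTC -> complement GCAG -> reversed GACG
Fragment 6: template[20:24] = CTAT -> complement GATA -> reversed ATAG
Fragment 7: template[24:28] = GGCT -> complement CCGA -> reversed AGCC

Answer: CAGC,GGTG,AGTA,TCAG,GACG,ATAG,AGCC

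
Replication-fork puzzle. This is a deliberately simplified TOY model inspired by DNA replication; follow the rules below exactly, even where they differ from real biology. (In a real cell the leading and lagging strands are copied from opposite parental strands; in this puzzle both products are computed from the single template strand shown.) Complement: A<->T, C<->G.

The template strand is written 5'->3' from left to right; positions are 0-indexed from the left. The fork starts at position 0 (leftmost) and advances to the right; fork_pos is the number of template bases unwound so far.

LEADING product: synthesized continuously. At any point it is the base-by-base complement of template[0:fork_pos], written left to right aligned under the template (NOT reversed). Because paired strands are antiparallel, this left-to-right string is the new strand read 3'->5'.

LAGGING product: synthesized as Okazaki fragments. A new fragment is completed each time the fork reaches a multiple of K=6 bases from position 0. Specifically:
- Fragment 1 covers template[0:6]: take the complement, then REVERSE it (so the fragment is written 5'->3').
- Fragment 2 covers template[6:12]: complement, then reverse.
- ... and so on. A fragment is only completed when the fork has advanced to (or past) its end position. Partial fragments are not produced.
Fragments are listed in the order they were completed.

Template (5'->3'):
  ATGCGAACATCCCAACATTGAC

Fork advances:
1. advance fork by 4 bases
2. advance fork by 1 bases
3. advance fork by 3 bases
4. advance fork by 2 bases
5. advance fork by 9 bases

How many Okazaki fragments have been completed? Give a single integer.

Answer: 3

Derivation:
Step 1: advance 4 -> fork_pos = 0 + 4 = 4. Next multiple of 6 is 6 (not reached); still 0 fragment(s).
Step 2: advance 1 -> fork_pos = 4 + 1 = 5. Next multiple of 6 is 6 (not reached); still 0 fragment(s).
Step 3: advance 3 -> fork_pos = 5 + 3 = 8. Reached multiple(s) of 6: 6 -> fragment 1 completed (1 total).
Step 4: advance 2 -> fork_pos = 8 + 2 = 10. Next multiple of 6 is 12 (not reached); still 1 fragment(s).
Step 5: advance 9 -> fork_pos = 10 + 9 = 19. Reached multiple(s) of 6: 12, 18 -> fragments 2-3 completed (3 total).
Check: final fork_pos = 19; the multiples of 6 that are <= 19 are 6..18 -> 19 // 6 = 3 completed fragment(s).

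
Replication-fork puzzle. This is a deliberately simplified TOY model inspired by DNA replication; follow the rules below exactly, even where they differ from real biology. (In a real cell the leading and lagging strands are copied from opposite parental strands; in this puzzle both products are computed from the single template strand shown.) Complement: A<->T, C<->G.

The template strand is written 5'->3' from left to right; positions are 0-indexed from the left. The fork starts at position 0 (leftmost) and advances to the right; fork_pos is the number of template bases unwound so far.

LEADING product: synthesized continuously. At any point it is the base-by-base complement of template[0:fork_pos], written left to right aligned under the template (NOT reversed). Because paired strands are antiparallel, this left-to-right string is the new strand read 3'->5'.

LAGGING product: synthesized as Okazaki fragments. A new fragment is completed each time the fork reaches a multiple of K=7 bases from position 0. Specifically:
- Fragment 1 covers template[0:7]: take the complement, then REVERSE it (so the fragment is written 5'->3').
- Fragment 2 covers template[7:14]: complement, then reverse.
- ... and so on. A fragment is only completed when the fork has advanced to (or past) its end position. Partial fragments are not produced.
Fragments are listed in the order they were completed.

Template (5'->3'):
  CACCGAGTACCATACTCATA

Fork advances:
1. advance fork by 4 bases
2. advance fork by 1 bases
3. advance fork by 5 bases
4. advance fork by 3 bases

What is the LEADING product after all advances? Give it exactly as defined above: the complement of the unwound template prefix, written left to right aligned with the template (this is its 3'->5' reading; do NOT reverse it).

Answer: GTGGCTCATGGTA

Derivation:
Step 1: advance 4 -> fork_pos = 0 + 4 = 4.
Step 2: advance 1 -> fork_pos = 4 + 1 = 5.
Step 3: advance 5 -> fork_pos = 5 + 5 = 10.
Step 4: advance 3 -> fork_pos = 10 + 3 = 13.
Unwound prefix: template[0:13] = CACCGAGTACCAT
Complement it base by base (A<->T, C<->G), keeping left-to-right order:
  [0:5] CACCG -> GTGGC
  [5:10] AGTAC -> TCATG
  [10:13] CAT -> GTA
Concatenate: GTGGCTCATGGTA (length 13; written aligned with the template, i.e. 3'->5').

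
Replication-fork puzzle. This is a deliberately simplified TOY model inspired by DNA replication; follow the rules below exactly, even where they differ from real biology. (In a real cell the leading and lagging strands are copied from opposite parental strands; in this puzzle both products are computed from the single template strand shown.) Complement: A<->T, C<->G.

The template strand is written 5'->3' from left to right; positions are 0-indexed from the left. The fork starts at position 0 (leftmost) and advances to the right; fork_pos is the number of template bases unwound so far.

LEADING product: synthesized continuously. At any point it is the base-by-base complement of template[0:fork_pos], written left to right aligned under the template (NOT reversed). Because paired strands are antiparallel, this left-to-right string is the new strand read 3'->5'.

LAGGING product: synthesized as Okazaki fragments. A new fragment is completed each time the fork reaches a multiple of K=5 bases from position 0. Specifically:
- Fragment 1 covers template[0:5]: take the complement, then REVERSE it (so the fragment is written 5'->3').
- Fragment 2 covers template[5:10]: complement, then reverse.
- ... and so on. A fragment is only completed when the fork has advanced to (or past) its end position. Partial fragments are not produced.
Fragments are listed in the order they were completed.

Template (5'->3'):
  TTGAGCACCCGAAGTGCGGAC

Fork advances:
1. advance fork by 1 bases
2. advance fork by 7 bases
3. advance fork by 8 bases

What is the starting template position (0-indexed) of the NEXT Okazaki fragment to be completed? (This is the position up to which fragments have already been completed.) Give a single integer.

Step 1: advance 1 -> fork_pos = 0 + 1 = 1. Next multiple of 5 is 5 (not reached); still 0 fragment(s).
Step 2: advance 7 -> fork_pos = 1 + 7 = 8. Reached multiple(s) of 5: 5 -> fragment 1 completed (1 total).
Step 3: advance 8 -> fork_pos = 8 + 8 = 16. Reached multiple(s) of 5: 10, 15 -> fragments 2-3 completed (3 total).
3 fragment(s) completed, covering template[0:15] (3 x 5 = 15). The next fragment, fragment 4, covers template[15:20], so it starts at position 15.

Answer: 15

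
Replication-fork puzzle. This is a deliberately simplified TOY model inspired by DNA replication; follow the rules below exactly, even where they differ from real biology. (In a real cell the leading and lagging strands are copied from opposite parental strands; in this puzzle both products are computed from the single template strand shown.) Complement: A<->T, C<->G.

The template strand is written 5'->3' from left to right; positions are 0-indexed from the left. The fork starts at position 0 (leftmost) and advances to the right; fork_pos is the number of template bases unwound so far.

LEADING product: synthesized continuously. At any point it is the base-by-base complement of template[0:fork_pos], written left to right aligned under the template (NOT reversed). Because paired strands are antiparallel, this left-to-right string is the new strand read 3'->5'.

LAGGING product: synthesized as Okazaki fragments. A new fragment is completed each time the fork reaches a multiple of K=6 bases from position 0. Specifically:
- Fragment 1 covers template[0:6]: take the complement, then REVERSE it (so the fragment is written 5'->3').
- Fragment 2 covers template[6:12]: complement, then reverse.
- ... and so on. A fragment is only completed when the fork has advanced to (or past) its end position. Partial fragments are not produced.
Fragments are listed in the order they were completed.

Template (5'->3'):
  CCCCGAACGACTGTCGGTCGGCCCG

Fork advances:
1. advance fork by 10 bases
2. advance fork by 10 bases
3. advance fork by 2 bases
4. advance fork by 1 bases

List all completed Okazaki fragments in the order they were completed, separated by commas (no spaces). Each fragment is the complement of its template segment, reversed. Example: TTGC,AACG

Step 1: advance 10 -> fork_pos = 0 + 10 = 10. Reached multiple(s) of 6: 6 -> fragment 1 completed (1 total).
Step 2: advance 10 -> fork_pos = 10 + 10 = 20. Reached multiple(s) of 6: 12, 18 -> fragments 2-3 completed (3 total).
Step 3: advance 2 -> fork_pos = 20 + 2 = 22. Next multiple of 6 is 24 (not reached); still 3 fragment(s).
Step 4: advance 1 -> fork_pos = 22 + 1 = 23. Next multiple of 6 is 24 (not reached); still 3 fragment(s).
Final fork_pos = 23, so 3 fragment(s) are complete. Build each: template segment -> complement -> reverse.
Fragment 1: template[0:6] = CCCCGA -> complement GGGGCT -> reversed TCGGGG
Fragment 2: template[6:12] = ACGACT -> complement TGCTGA -> reversed AGTCGT
Fragment 3: template[12:18] = GTCGGT -> complement CAGCCA -> reversed ACCGAC

Answer: TCGGGG,AGTCGT,ACCGAC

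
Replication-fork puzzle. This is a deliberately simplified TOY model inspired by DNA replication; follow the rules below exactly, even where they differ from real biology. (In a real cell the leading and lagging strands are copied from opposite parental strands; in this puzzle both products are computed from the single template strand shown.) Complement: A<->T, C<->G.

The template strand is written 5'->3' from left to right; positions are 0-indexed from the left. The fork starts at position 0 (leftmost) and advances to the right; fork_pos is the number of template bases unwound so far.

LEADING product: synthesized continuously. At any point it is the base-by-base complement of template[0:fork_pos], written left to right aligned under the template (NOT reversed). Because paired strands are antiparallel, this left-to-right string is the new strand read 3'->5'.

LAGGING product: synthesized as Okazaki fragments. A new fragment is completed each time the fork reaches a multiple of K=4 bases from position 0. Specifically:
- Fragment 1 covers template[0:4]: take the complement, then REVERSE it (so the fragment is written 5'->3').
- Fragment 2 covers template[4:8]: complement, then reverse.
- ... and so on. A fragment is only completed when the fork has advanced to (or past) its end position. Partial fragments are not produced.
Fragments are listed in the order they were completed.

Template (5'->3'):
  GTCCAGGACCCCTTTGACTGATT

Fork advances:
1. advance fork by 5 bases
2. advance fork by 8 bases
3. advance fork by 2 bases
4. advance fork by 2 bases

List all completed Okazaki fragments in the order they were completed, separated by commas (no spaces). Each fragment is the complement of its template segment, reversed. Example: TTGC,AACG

Answer: GGAC,TCCT,GGGG,CAAA

Derivation:
Step 1: advance 5 -> fork_pos = 0 + 5 = 5. Reached multiple(s) of 4: 4 -> fragment 1 completed (1 total).
Step 2: advance 8 -> fork_pos = 5 + 8 = 13. Reached multiple(s) of 4: 8, 12 -> fragments 2-3 completed (3 total).
Step 3: advance 2 -> fork_pos = 13 + 2 = 15. Next multiple of 4 is 16 (not reached); still 3 fragment(s).
Step 4: advance 2 -> fork_pos = 15 + 2 = 17. Reached multiple(s) of 4: 16 -> fragment 4 completed (4 total).
Final fork_pos = 17, so 4 fragment(s) are complete. Build each: template segment -> complement -> reverse.
Fragment 1: template[0:4] = GTCC -> complement CAGG -> reversed GGAC
Fragment 2: template[4:8] = AGGA -> complement TCCT -> reversed TCCT
Fragment 3: template[8:12] = CCCC -> complement GGGG -> reversed GGGG
Fragment 4: template[12:16] = TTTG -> complement AAAC -> reversed CAAA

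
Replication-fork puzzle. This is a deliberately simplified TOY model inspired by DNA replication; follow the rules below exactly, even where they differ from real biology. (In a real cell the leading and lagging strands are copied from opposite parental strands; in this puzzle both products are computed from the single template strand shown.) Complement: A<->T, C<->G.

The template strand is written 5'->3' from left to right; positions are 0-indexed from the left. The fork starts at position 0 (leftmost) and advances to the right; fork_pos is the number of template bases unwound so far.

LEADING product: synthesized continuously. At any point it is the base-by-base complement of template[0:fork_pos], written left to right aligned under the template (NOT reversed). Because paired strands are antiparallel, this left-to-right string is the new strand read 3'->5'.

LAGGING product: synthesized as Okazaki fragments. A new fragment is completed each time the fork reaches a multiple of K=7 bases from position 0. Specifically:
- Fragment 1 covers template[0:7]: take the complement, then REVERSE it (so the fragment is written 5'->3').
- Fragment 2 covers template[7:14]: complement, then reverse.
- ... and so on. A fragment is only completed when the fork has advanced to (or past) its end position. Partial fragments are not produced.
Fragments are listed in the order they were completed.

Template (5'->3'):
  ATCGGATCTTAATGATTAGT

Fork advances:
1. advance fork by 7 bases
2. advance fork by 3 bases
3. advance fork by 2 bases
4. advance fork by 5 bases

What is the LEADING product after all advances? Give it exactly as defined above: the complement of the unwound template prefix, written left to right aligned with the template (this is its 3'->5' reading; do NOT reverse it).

Step 1: advance 7 -> fork_pos = 0 + 7 = 7.
Step 2: advance 3 -> fork_pos = 7 + 3 = 10.
Step 3: advance 2 -> fork_pos = 10 + 2 = 12.
Step 4: advance 5 -> fork_pos = 12 + 5 = 17.
Unwound prefix: template[0:17] = ATCGGATCTTAATGATT
Complement it base by base (A<->T, C<->G), keeping left-to-right order:
  [0:5] ATCGG -> TAGCC
  [5:10] ATCTT -> TAGAA
  [10:15] AATGA -> TTACT
  [15:17] TT -> AA
Concatenate: TAGCCTAGAATTACTAA (length 17; written aligned with the template, i.e. 3'->5').

Answer: TAGCCTAGAATTACTAA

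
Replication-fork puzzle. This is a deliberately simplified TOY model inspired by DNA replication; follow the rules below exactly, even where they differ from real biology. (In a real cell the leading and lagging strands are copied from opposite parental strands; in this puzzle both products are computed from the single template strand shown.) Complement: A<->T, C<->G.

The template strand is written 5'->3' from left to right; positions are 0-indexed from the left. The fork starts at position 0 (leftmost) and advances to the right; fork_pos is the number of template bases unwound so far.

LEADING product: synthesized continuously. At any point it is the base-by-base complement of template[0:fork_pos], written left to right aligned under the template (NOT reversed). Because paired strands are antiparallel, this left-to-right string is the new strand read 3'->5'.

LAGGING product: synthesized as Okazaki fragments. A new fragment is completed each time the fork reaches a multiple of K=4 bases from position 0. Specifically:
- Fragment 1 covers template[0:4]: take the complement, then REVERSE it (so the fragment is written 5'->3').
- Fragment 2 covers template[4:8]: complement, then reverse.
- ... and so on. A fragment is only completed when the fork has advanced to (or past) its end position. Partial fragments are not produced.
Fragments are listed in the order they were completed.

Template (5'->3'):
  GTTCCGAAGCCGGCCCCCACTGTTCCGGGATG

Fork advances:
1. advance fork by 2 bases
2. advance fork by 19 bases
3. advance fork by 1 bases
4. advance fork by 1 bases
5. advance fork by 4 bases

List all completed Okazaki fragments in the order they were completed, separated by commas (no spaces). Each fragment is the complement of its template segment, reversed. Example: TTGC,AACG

Step 1: advance 2 -> fork_pos = 0 + 2 = 2. Next multiple of 4 is 4 (not reached); still 0 fragment(s).
Step 2: advance 19 -> fork_pos = 2 + 19 = 21. Reached multiple(s) of 4: 4, 8, 12, 16, 20 -> fragments 1-5 completed (5 total).
Step 3: advance 1 -> fork_pos = 21 + 1 = 22. Next multiple of 4 is 24 (not reached); still 5 fragment(s).
Step 4: advance 1 -> fork_pos = 22 + 1 = 23. Next multiple of 4 is 24 (not reached); still 5 fragment(s).
Step 5: advance 4 -> fork_pos = 23 + 4 = 27. Reached multiple(s) of 4: 24 -> fragment 6 completed (6 total).
Final fork_pos = 27, so 6 fragment(s) are complete. Build each: template segment -> complement -> reverse.
Fragment 1: template[0:4] = GTTC -> complement CAAG -> reversed GAAC
Fragment 2: template[4:8] = CGAA -> complement GCTT -> reversed TTCG
Fragment 3: template[8:12] = GCCG -> complement CGGC -> reversed CGGC
Fragment 4: template[12:16] = GCCC -> complement CGGG -> reversed GGGC
Fragment 5: template[16:20] = CCAC -> complement GGTG -> reversed GTGG
Fragment 6: template[20:24] = TGTT -> complement ACAA -> reversed AACA

Answer: GAAC,TTCG,CGGC,GGGC,GTGG,AACA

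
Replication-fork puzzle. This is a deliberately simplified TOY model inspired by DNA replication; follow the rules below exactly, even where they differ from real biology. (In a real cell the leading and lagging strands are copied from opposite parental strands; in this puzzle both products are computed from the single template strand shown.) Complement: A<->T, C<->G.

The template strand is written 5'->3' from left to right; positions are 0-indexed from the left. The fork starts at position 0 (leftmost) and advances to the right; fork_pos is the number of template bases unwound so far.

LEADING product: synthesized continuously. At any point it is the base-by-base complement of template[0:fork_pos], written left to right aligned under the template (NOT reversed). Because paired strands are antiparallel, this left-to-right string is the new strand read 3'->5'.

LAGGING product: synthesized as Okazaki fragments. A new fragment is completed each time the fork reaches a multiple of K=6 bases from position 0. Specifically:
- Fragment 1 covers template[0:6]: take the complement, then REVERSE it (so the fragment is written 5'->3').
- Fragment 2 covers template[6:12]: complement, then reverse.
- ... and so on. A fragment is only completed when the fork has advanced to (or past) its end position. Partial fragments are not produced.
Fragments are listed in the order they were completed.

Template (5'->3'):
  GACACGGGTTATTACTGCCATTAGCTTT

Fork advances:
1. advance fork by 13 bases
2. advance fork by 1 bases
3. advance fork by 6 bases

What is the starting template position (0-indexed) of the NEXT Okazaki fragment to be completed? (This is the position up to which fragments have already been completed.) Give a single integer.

Step 1: advance 13 -> fork_pos = 0 + 13 = 13. Reached multiple(s) of 6: 6, 12 -> fragments 1-2 completed (2 total).
Step 2: advance 1 -> fork_pos = 13 + 1 = 14. Next multiple of 6 is 18 (not reached); still 2 fragment(s).
Step 3: advance 6 -> fork_pos = 14 + 6 = 20. Reached multiple(s) of 6: 18 -> fragment 3 completed (3 total).
3 fragment(s) completed, covering template[0:18] (3 x 6 = 18). The next fragment, fragment 4, covers template[18:24], so it starts at position 18.

Answer: 18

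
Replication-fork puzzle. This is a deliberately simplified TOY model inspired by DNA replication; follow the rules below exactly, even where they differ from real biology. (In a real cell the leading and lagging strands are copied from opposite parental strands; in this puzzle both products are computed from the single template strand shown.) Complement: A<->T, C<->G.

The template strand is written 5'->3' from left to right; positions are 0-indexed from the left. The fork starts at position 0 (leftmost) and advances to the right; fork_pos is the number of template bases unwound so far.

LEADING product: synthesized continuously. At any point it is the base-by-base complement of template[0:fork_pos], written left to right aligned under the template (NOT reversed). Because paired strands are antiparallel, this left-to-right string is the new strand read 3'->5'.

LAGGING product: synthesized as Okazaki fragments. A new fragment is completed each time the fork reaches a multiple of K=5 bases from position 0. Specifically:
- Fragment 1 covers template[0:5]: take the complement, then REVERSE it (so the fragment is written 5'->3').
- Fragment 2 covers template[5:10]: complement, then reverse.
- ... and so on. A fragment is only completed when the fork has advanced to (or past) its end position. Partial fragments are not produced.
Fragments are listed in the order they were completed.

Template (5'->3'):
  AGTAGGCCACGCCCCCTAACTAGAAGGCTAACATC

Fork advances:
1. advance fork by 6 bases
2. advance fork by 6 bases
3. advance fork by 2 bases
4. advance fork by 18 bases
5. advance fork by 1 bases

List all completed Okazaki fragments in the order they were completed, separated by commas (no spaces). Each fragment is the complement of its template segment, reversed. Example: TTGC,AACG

Answer: CTACT,GTGGC,GGGGC,GTTAG,TTCTA,TAGCC

Derivation:
Step 1: advance 6 -> fork_pos = 0 + 6 = 6. Reached multiple(s) of 5: 5 -> fragment 1 completed (1 total).
Step 2: advance 6 -> fork_pos = 6 + 6 = 12. Reached multiple(s) of 5: 10 -> fragment 2 completed (2 total).
Step 3: advance 2 -> fork_pos = 12 + 2 = 14. Next multiple of 5 is 15 (not reached); still 2 fragment(s).
Step 4: advance 18 -> fork_pos = 14 + 18 = 32. Reached multiple(s) of 5: 15, 20, 25, 30 -> fragments 3-6 completed (6 total).
Step 5: advance 1 -> fork_pos = 32 + 1 = 33. Next multiple of 5 is 35 (not reached); still 6 fragment(s).
Final fork_pos = 33, so 6 fragment(s) are complete. Build each: template segment -> complement -> reverse.
Fragment 1: template[0:5] = AGTAG -> complement TCATC -> reversed CTACT
Fragment 2: template[5:10] = GCCAC -> complement CGGTG -> reversed GTGGC
Fragment 3: template[10:15] = GCCCC -> complement CGGGG -> reversed GGGGC
Fragment 4: template[15:20] = CTAAC -> complement GATTG -> reversed GTTAG
Fragment 5: template[20:25] = TAGAA -> complement ATCTT -> reversed TTCTA
Fragment 6: template[25:30] = GGCTA -> complement CCGAT -> reversed TAGCC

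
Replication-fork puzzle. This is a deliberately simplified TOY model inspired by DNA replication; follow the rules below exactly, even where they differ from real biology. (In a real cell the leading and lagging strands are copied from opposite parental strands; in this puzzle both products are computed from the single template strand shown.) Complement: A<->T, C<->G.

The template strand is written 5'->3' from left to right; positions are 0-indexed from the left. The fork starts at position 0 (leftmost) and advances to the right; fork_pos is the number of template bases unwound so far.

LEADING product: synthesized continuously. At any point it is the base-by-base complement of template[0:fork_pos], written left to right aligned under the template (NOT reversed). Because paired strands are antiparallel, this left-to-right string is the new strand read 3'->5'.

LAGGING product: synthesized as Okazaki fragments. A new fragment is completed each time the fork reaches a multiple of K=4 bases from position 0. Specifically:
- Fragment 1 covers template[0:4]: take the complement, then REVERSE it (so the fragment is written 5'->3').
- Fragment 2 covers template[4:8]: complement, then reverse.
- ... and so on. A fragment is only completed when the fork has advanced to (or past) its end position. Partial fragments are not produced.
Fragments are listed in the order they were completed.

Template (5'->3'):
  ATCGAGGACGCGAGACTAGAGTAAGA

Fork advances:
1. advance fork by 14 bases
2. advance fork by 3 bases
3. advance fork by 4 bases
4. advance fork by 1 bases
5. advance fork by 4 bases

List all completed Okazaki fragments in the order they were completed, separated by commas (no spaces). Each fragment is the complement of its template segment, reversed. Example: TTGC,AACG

Answer: CGAT,TCCT,CGCG,GTCT,TCTA,TTAC

Derivation:
Step 1: advance 14 -> fork_pos = 0 + 14 = 14. Reached multiple(s) of 4: 4, 8, 12 -> fragments 1-3 completed (3 total).
Step 2: advance 3 -> fork_pos = 14 + 3 = 17. Reached multiple(s) of 4: 16 -> fragment 4 completed (4 total).
Step 3: advance 4 -> fork_pos = 17 + 4 = 21. Reached multiple(s) of 4: 20 -> fragment 5 completed (5 total).
Step 4: advance 1 -> fork_pos = 21 + 1 = 22. Next multiple of 4 is 24 (not reached); still 5 fragment(s).
Step 5: advance 4 -> fork_pos = 22 + 4 = 26. Reached multiple(s) of 4: 24 -> fragment 6 completed (6 total).
Final fork_pos = 26, so 6 fragment(s) are complete. Build each: template segment -> complement -> reverse.
Fragment 1: template[0:4] = ATCG -> complement TAGC -> reversed CGAT
Fragment 2: template[4:8] = AGGA -> complement TCCT -> reversed TCCT
Fragment 3: template[8:12] = CGCG -> complement GCGC -> reversed CGCG
Fragment 4: template[12:16] = AGAC -> complement TCTG -> reversed GTCT
Fragment 5: template[16:20] = TAGA -> complement ATCT -> reversed TCTA
Fragment 6: template[20:24] = GTAA -> complement CATT -> reversed TTAC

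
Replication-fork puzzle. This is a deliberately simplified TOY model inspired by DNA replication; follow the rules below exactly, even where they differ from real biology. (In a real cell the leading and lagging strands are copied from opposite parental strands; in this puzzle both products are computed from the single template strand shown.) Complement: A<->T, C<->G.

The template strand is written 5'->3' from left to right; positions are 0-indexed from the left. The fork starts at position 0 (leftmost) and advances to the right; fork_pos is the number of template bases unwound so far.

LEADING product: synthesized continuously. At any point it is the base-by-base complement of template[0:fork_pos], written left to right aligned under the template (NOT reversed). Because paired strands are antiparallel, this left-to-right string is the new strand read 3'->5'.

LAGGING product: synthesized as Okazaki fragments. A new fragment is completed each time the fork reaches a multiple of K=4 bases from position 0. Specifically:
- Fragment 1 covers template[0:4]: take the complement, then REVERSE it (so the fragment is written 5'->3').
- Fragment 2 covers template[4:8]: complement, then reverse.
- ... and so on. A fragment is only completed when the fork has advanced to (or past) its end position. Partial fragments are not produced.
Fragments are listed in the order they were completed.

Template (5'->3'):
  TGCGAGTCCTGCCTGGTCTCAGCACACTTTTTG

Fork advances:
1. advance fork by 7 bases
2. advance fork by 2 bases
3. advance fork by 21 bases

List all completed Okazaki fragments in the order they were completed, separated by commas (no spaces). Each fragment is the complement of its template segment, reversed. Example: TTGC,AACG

Step 1: advance 7 -> fork_pos = 0 + 7 = 7. Reached multiple(s) of 4: 4 -> fragment 1 completed (1 total).
Step 2: advance 2 -> fork_pos = 7 + 2 = 9. Reached multiple(s) of 4: 8 -> fragment 2 completed (2 total).
Step 3: advance 21 -> fork_pos = 9 + 21 = 30. Reached multiple(s) of 4: 12, 16, 20, 24, 28 -> fragments 3-7 completed (7 total).
Final fork_pos = 30, so 7 fragment(s) are complete. Build each: template segment -> complement -> reverse.
Fragment 1: template[0:4] = TGCG -> complement ACGC -> reversed CGCA
Fragment 2: template[4:8] = AGTC -> complement TCAG -> reversed GACT
Fragment 3: template[8:12] = CTGC -> complement GACG -> reversed GCAG
Fragment 4: template[12:16] = CTGG -> complement GACC -> reversed CCAG
Fragment 5: template[16:20] = TCTC -> complement AGAG -> reversed GAGA
Fragment 6: template[20:24] = AGCA -> complement TCGT -> reversed TGCT
Fragment 7: template[24:28] = CACT -> complement GTGA -> reversed AGTG

Answer: CGCA,GACT,GCAG,CCAG,GAGA,TGCT,AGTG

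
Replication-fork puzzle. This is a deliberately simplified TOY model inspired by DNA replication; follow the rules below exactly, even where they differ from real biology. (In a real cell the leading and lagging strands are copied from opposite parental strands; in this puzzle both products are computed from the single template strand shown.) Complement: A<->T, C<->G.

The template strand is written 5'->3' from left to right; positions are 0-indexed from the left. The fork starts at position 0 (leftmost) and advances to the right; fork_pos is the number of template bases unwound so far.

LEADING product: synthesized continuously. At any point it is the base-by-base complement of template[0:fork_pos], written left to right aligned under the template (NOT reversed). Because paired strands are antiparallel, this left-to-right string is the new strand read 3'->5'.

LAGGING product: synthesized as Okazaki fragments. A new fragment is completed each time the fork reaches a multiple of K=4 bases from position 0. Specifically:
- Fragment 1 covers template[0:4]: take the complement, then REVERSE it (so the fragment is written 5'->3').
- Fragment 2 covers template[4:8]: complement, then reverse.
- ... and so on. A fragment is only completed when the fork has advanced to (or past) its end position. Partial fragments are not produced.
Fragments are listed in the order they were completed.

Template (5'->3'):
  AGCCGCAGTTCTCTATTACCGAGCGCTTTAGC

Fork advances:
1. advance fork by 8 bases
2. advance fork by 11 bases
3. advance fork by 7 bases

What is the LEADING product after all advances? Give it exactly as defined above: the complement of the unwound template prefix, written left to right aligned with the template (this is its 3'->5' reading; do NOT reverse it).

Answer: TCGGCGTCAAGAGATAATGGCTCGCG

Derivation:
Step 1: advance 8 -> fork_pos = 0 + 8 = 8.
Step 2: advance 11 -> fork_pos = 8 + 11 = 19.
Step 3: advance 7 -> fork_pos = 19 + 7 = 26.
Unwound prefix: template[0:26] = AGCCGCAGTTCTCTATTACCGAGCGC
Complement it base by base (A<->T, C<->G), keeping left-to-right order:
  [0:5] AGCCG -> TCGGC
  [5:10] CAGTT -> GTCAA
  [10:15] CTCTA -> GAGAT
  [15:20] TTACC -> AATGG
  [20:25] GAGCG -> CTCGC
  [25:26] C -> G
Concatenate: TCGGCGTCAAGAGATAATGGCTCGCG (length 26; written aligned with the template, i.e. 3'->5').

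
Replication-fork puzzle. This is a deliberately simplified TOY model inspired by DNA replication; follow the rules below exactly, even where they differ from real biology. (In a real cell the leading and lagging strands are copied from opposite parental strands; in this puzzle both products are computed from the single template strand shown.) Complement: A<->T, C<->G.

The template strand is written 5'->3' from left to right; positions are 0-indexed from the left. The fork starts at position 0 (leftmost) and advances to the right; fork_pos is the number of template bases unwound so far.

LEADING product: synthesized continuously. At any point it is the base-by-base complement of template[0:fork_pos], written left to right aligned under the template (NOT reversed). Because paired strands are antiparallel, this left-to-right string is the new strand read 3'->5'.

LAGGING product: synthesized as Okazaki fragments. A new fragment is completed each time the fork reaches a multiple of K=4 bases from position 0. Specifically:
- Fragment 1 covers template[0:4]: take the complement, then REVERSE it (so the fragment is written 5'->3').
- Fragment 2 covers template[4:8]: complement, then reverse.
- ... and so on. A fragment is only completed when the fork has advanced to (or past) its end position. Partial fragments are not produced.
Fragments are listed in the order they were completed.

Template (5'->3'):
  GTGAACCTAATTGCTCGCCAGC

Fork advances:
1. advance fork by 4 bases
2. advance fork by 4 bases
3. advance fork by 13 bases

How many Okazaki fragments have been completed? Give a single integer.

Answer: 5

Derivation:
Step 1: advance 4 -> fork_pos = 0 + 4 = 4. Reached multiple(s) of 4: 4 -> fragment 1 completed (1 total).
Step 2: advance 4 -> fork_pos = 4 + 4 = 8. Reached multiple(s) of 4: 8 -> fragment 2 completed (2 total).
Step 3: advance 13 -> fork_pos = 8 + 13 = 21. Reached multiple(s) of 4: 12, 16, 20 -> fragments 3-5 completed (5 total).
Check: final fork_pos = 21; the multiples of 4 that are <= 21 are 4..20 -> 21 // 4 = 5 completed fragment(s).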